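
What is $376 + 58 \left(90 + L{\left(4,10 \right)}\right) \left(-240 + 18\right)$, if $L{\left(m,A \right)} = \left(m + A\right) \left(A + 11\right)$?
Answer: $-4944008$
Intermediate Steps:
$L{\left(m,A \right)} = \left(11 + A\right) \left(A + m\right)$ ($L{\left(m,A \right)} = \left(A + m\right) \left(11 + A\right) = \left(11 + A\right) \left(A + m\right)$)
$376 + 58 \left(90 + L{\left(4,10 \right)}\right) \left(-240 + 18\right) = 376 + 58 \left(90 + \left(10^{2} + 11 \cdot 10 + 11 \cdot 4 + 10 \cdot 4\right)\right) \left(-240 + 18\right) = 376 + 58 \left(90 + \left(100 + 110 + 44 + 40\right)\right) \left(-222\right) = 376 + 58 \left(90 + 294\right) \left(-222\right) = 376 + 58 \cdot 384 \left(-222\right) = 376 + 58 \left(-85248\right) = 376 - 4944384 = -4944008$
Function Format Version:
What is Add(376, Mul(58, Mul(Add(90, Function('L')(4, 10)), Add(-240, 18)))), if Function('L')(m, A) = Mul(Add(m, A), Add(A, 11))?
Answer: -4944008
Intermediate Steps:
Function('L')(m, A) = Mul(Add(11, A), Add(A, m)) (Function('L')(m, A) = Mul(Add(A, m), Add(11, A)) = Mul(Add(11, A), Add(A, m)))
Add(376, Mul(58, Mul(Add(90, Function('L')(4, 10)), Add(-240, 18)))) = Add(376, Mul(58, Mul(Add(90, Add(Pow(10, 2), Mul(11, 10), Mul(11, 4), Mul(10, 4))), Add(-240, 18)))) = Add(376, Mul(58, Mul(Add(90, Add(100, 110, 44, 40)), -222))) = Add(376, Mul(58, Mul(Add(90, 294), -222))) = Add(376, Mul(58, Mul(384, -222))) = Add(376, Mul(58, -85248)) = Add(376, -4944384) = -4944008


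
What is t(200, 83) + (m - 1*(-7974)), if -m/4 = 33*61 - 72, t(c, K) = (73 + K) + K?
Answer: 449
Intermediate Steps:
t(c, K) = 73 + 2*K
m = -7764 (m = -4*(33*61 - 72) = -4*(2013 - 72) = -4*1941 = -7764)
t(200, 83) + (m - 1*(-7974)) = (73 + 2*83) + (-7764 - 1*(-7974)) = (73 + 166) + (-7764 + 7974) = 239 + 210 = 449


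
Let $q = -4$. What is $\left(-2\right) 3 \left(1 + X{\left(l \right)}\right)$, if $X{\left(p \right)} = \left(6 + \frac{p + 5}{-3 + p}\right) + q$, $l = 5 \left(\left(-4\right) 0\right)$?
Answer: $-8$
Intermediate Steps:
$l = 0$ ($l = 5 \cdot 0 = 0$)
$X{\left(p \right)} = 2 + \frac{5 + p}{-3 + p}$ ($X{\left(p \right)} = \left(6 + \frac{p + 5}{-3 + p}\right) - 4 = \left(6 + \frac{5 + p}{-3 + p}\right) - 4 = 2 + \frac{5 + p}{-3 + p}$)
$\left(-2\right) 3 \left(1 + X{\left(l \right)}\right) = \left(-2\right) 3 \left(1 + \frac{-1 + 3 \cdot 0}{-3 + 0}\right) = - 6 \left(1 + \frac{-1 + 0}{-3}\right) = - 6 \left(1 - - \frac{1}{3}\right) = - 6 \left(1 + \frac{1}{3}\right) = \left(-6\right) \frac{4}{3} = -8$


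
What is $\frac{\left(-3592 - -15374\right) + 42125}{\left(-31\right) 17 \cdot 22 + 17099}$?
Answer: $\frac{17969}{1835} \approx 9.7924$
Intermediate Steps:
$\frac{\left(-3592 - -15374\right) + 42125}{\left(-31\right) 17 \cdot 22 + 17099} = \frac{\left(-3592 + 15374\right) + 42125}{\left(-527\right) 22 + 17099} = \frac{11782 + 42125}{-11594 + 17099} = \frac{53907}{5505} = 53907 \cdot \frac{1}{5505} = \frac{17969}{1835}$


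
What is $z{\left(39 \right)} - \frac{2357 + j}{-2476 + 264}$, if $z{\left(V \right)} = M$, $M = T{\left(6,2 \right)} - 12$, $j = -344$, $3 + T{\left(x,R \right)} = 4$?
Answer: $- \frac{22319}{2212} \approx -10.09$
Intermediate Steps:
$T{\left(x,R \right)} = 1$ ($T{\left(x,R \right)} = -3 + 4 = 1$)
$M = -11$ ($M = 1 - 12 = -11$)
$z{\left(V \right)} = -11$
$z{\left(39 \right)} - \frac{2357 + j}{-2476 + 264} = -11 - \frac{2357 - 344}{-2476 + 264} = -11 - \frac{2013}{-2212} = -11 - 2013 \left(- \frac{1}{2212}\right) = -11 - - \frac{2013}{2212} = -11 + \frac{2013}{2212} = - \frac{22319}{2212}$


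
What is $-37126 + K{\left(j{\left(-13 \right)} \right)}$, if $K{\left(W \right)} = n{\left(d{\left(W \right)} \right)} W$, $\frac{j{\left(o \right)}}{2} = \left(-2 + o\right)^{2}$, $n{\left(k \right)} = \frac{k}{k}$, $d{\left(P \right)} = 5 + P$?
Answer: $-36676$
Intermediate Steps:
$n{\left(k \right)} = 1$
$j{\left(o \right)} = 2 \left(-2 + o\right)^{2}$
$K{\left(W \right)} = W$ ($K{\left(W \right)} = 1 W = W$)
$-37126 + K{\left(j{\left(-13 \right)} \right)} = -37126 + 2 \left(-2 - 13\right)^{2} = -37126 + 2 \left(-15\right)^{2} = -37126 + 2 \cdot 225 = -37126 + 450 = -36676$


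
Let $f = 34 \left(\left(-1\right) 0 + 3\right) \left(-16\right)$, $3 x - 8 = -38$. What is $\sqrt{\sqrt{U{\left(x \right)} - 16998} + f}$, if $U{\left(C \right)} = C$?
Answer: $2 \sqrt{-408 + i \sqrt{1063}} \approx 1.6128 + 40.43 i$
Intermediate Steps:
$x = -10$ ($x = \frac{8}{3} + \frac{1}{3} \left(-38\right) = \frac{8}{3} - \frac{38}{3} = -10$)
$f = -1632$ ($f = 34 \left(0 + 3\right) \left(-16\right) = 34 \cdot 3 \left(-16\right) = 102 \left(-16\right) = -1632$)
$\sqrt{\sqrt{U{\left(x \right)} - 16998} + f} = \sqrt{\sqrt{-10 - 16998} - 1632} = \sqrt{\sqrt{-17008} - 1632} = \sqrt{4 i \sqrt{1063} - 1632} = \sqrt{-1632 + 4 i \sqrt{1063}}$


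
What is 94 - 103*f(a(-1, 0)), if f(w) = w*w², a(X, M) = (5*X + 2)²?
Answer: -74993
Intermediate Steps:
a(X, M) = (2 + 5*X)²
f(w) = w³
94 - 103*f(a(-1, 0)) = 94 - 103*(2 + 5*(-1))⁶ = 94 - 103*(2 - 5)⁶ = 94 - 103*((-3)²)³ = 94 - 103*9³ = 94 - 103*729 = 94 - 75087 = -74993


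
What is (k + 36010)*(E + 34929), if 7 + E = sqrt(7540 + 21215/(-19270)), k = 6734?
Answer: 1492705968 + 21372*sqrt(111977650118)/1927 ≈ 1.4964e+9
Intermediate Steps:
E = -7 + sqrt(111977650118)/3854 (E = -7 + sqrt(7540 + 21215/(-19270)) = -7 + sqrt(7540 + 21215*(-1/19270)) = -7 + sqrt(7540 - 4243/3854) = -7 + sqrt(29054917/3854) = -7 + sqrt(111977650118)/3854 ≈ 79.827)
(k + 36010)*(E + 34929) = (6734 + 36010)*((-7 + sqrt(111977650118)/3854) + 34929) = 42744*(34922 + sqrt(111977650118)/3854) = 1492705968 + 21372*sqrt(111977650118)/1927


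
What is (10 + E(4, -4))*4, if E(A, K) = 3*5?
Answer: 100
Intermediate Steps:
E(A, K) = 15
(10 + E(4, -4))*4 = (10 + 15)*4 = 25*4 = 100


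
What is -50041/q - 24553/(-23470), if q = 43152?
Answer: -57475607/506388720 ≈ -0.11350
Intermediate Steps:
-50041/q - 24553/(-23470) = -50041/43152 - 24553/(-23470) = -50041*1/43152 - 24553*(-1/23470) = -50041/43152 + 24553/23470 = -57475607/506388720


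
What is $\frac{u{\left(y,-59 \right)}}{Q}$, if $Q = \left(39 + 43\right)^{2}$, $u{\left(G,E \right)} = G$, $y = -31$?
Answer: $- \frac{31}{6724} \approx -0.0046104$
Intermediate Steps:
$Q = 6724$ ($Q = 82^{2} = 6724$)
$\frac{u{\left(y,-59 \right)}}{Q} = - \frac{31}{6724}$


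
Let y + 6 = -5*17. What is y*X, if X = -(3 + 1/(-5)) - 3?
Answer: 2639/5 ≈ 527.80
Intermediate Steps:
X = -29/5 (X = -(3 - ⅕) - 3 = -1*14/5 - 3 = -14/5 - 3 = -29/5 ≈ -5.8000)
y = -91 (y = -6 - 5*17 = -6 - 85 = -91)
y*X = -91*(-29/5) = 2639/5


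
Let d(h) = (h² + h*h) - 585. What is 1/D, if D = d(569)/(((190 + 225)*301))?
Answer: 124915/646937 ≈ 0.19309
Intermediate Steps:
d(h) = -585 + 2*h² (d(h) = (h² + h²) - 585 = 2*h² - 585 = -585 + 2*h²)
D = 646937/124915 (D = (-585 + 2*569²)/(((190 + 225)*301)) = (-585 + 2*323761)/((415*301)) = (-585 + 647522)/124915 = 646937*(1/124915) = 646937/124915 ≈ 5.1790)
1/D = 1/(646937/124915) = 124915/646937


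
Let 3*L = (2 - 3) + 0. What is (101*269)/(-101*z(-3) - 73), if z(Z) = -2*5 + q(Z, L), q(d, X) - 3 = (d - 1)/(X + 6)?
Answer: 461873/11990 ≈ 38.521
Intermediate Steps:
L = -1/3 (L = ((2 - 3) + 0)/3 = (-1 + 0)/3 = (1/3)*(-1) = -1/3 ≈ -0.33333)
q(d, X) = 3 + (-1 + d)/(6 + X) (q(d, X) = 3 + (d - 1)/(X + 6) = 3 + (-1 + d)/(6 + X))
z(Z) = -122/17 + 3*Z/17 (z(Z) = -2*5 + (17 + Z + 3*(-1/3))/(6 - 1/3) = -10 + (17 + Z - 1)/(17/3) = -10 + 3*(16 + Z)/17 = -10 + (48/17 + 3*Z/17) = -122/17 + 3*Z/17)
(101*269)/(-101*z(-3) - 73) = (101*269)/(-101*(-122/17 + (3/17)*(-3)) - 73) = 27169/(-101*(-122/17 - 9/17) - 73) = 27169/(-101*(-131/17) - 73) = 27169/(13231/17 - 73) = 27169/(11990/17) = 27169*(17/11990) = 461873/11990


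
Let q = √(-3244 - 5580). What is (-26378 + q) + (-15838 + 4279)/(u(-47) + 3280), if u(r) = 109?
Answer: -89406601/3389 + 2*I*√2206 ≈ -26381.0 + 93.936*I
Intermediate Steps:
q = 2*I*√2206 (q = √(-8824) = 2*I*√2206 ≈ 93.936*I)
(-26378 + q) + (-15838 + 4279)/(u(-47) + 3280) = (-26378 + 2*I*√2206) + (-15838 + 4279)/(109 + 3280) = (-26378 + 2*I*√2206) - 11559/3389 = -89406601/3389 + 2*I*√2206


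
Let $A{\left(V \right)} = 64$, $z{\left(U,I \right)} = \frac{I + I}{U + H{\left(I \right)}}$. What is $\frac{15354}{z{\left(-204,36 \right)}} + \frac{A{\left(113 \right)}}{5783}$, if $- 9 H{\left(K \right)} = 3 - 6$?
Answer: $- \frac{3014000521}{69396} \approx -43432.0$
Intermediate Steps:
$H{\left(K \right)} = \frac{1}{3}$ ($H{\left(K \right)} = - \frac{3 - 6}{9} = \left(- \frac{1}{9}\right) \left(-3\right) = \frac{1}{3}$)
$z{\left(U,I \right)} = \frac{2 I}{\frac{1}{3} + U}$ ($z{\left(U,I \right)} = \frac{I + I}{U + \frac{1}{3}} = \frac{2 I}{\frac{1}{3} + U}$)
$\frac{15354}{z{\left(-204,36 \right)}} + \frac{A{\left(113 \right)}}{5783} = \frac{15354}{6 \cdot 36 \frac{1}{1 + 3 \left(-204\right)}} + \frac{64}{5783} = \frac{15354}{6 \cdot 36 \frac{1}{1 - 612}} + 64 \cdot \frac{1}{5783} = \frac{15354}{6 \cdot 36 \frac{1}{-611}} + \frac{64}{5783} = \frac{15354}{6 \cdot 36 \left(- \frac{1}{611}\right)} + \frac{64}{5783} = \frac{15354}{- \frac{216}{611}} + \frac{64}{5783} = 15354 \left(- \frac{611}{216}\right) + \frac{64}{5783} = - \frac{521183}{12} + \frac{64}{5783} = - \frac{3014000521}{69396}$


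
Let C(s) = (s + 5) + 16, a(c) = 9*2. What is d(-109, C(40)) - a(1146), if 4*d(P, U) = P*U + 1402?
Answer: -5319/4 ≈ -1329.8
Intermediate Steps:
a(c) = 18
C(s) = 21 + s (C(s) = (5 + s) + 16 = 21 + s)
d(P, U) = 701/2 + P*U/4 (d(P, U) = (P*U + 1402)/4 = (1402 + P*U)/4 = 701/2 + P*U/4)
d(-109, C(40)) - a(1146) = (701/2 + (¼)*(-109)*(21 + 40)) - 1*18 = (701/2 + (¼)*(-109)*61) - 18 = (701/2 - 6649/4) - 18 = -5247/4 - 18 = -5319/4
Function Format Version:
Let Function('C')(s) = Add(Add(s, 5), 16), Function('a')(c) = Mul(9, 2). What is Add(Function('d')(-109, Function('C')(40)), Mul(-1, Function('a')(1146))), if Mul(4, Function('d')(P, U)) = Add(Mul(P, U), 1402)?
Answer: Rational(-5319, 4) ≈ -1329.8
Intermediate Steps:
Function('a')(c) = 18
Function('C')(s) = Add(21, s) (Function('C')(s) = Add(Add(5, s), 16) = Add(21, s))
Function('d')(P, U) = Add(Rational(701, 2), Mul(Rational(1, 4), P, U)) (Function('d')(P, U) = Mul(Rational(1, 4), Add(Mul(P, U), 1402)) = Mul(Rational(1, 4), Add(1402, Mul(P, U))) = Add(Rational(701, 2), Mul(Rational(1, 4), P, U)))
Add(Function('d')(-109, Function('C')(40)), Mul(-1, Function('a')(1146))) = Add(Add(Rational(701, 2), Mul(Rational(1, 4), -109, Add(21, 40))), Mul(-1, 18)) = Add(Add(Rational(701, 2), Mul(Rational(1, 4), -109, 61)), -18) = Add(Add(Rational(701, 2), Rational(-6649, 4)), -18) = Add(Rational(-5247, 4), -18) = Rational(-5319, 4)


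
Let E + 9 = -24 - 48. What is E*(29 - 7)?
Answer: -1782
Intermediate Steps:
E = -81 (E = -9 + (-24 - 48) = -9 - 72 = -81)
E*(29 - 7) = -81*(29 - 7) = -81*22 = -1782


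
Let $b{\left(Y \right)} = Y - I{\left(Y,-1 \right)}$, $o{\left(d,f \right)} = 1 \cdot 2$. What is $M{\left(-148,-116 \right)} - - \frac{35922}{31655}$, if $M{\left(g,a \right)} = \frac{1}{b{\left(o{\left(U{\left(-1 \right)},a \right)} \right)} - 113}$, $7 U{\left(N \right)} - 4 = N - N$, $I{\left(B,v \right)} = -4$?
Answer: $\frac{3811999}{3387085} \approx 1.1255$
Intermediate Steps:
$U{\left(N \right)} = \frac{4}{7}$ ($U{\left(N \right)} = \frac{4}{7} + \frac{N - N}{7} = \frac{4}{7} + \frac{1}{7} \cdot 0 = \frac{4}{7} + 0 = \frac{4}{7}$)
$o{\left(d,f \right)} = 2$
$b{\left(Y \right)} = 4 + Y$ ($b{\left(Y \right)} = Y - -4 = Y + 4 = 4 + Y$)
$M{\left(g,a \right)} = - \frac{1}{107}$ ($M{\left(g,a \right)} = \frac{1}{\left(4 + 2\right) - 113} = \frac{1}{6 - 113} = \frac{1}{-107} = - \frac{1}{107}$)
$M{\left(-148,-116 \right)} - - \frac{35922}{31655} = - \frac{1}{107} - - \frac{35922}{31655} = - \frac{1}{107} + \frac{35922}{31655} = \frac{3811999}{3387085}$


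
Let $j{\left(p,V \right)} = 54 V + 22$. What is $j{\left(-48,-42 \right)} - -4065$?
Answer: $1819$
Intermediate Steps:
$j{\left(p,V \right)} = 22 + 54 V$
$j{\left(-48,-42 \right)} - -4065 = \left(22 + 54 \left(-42\right)\right) - -4065 = \left(22 - 2268\right) + 4065 = -2246 + 4065 = 1819$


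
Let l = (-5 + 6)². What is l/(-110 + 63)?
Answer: -1/47 ≈ -0.021277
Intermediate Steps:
l = 1 (l = 1² = 1)
l/(-110 + 63) = 1/(-110 + 63) = 1/(-47) = 1*(-1/47) = -1/47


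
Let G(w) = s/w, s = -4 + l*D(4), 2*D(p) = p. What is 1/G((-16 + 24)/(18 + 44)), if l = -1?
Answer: -2/93 ≈ -0.021505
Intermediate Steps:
D(p) = p/2
s = -6 (s = -4 - 4/2 = -4 - 1*2 = -4 - 2 = -6)
G(w) = -6/w
1/G((-16 + 24)/(18 + 44)) = 1/(-6*(18 + 44)/(-16 + 24)) = 1/(-6/(8/62)) = 1/(-6/(8*(1/62))) = 1/(-6/4/31) = 1/(-6*31/4) = 1/(-93/2) = -2/93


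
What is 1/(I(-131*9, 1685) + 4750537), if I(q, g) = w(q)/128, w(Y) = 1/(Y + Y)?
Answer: 301824/1433826079487 ≈ 2.1050e-7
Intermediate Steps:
w(Y) = 1/(2*Y)
I(q, g) = 1/(256*q) (I(q, g) = (1/(2*q))/128 = (1/(2*q))*(1/128) = 1/(256*q))
1/(I(-131*9, 1685) + 4750537) = 1/(1/(256*((-131*9))) + 4750537) = 1/((1/256)/(-1179) + 4750537) = 1/((1/256)*(-1/1179) + 4750537) = 1/(-1/301824 + 4750537) = 1/(1433826079487/301824) = 301824/1433826079487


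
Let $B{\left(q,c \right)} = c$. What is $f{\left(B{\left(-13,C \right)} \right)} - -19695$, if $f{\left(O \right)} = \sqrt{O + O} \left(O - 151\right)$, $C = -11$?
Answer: $19695 - 162 i \sqrt{22} \approx 19695.0 - 759.85 i$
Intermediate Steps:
$f{\left(O \right)} = \sqrt{2} \sqrt{O} \left(-151 + O\right)$ ($f{\left(O \right)} = \sqrt{2 O} \left(-151 + O\right) = \sqrt{2} \sqrt{O} \left(-151 + O\right)$)
$f{\left(B{\left(-13,C \right)} \right)} - -19695 = \sqrt{2} \sqrt{-11} \left(-151 - 11\right) - -19695 = \sqrt{2} i \sqrt{11} \left(-162\right) + 19695 = - 162 i \sqrt{22} + 19695 = 19695 - 162 i \sqrt{22}$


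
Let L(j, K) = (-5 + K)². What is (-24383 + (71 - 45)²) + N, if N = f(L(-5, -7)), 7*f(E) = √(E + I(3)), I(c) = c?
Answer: -23707 + √3 ≈ -23705.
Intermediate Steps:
f(E) = √(3 + E)/7 (f(E) = √(E + 3)/7 = √(3 + E)/7)
N = √3 (N = √(3 + (-5 - 7)²)/7 = √(3 + (-12)²)/7 = √(3 + 144)/7 = √147/7 = (7*√3)/7 = √3 ≈ 1.7320)
(-24383 + (71 - 45)²) + N = (-24383 + (71 - 45)²) + √3 = (-24383 + 26²) + √3 = (-24383 + 676) + √3 = -23707 + √3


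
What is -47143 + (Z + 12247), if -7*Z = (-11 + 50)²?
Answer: -245793/7 ≈ -35113.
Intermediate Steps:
Z = -1521/7 (Z = -(-11 + 50)²/7 = -⅐*39² = -⅐*1521 = -1521/7 ≈ -217.29)
-47143 + (Z + 12247) = -47143 + (-1521/7 + 12247) = -47143 + 84208/7 = -245793/7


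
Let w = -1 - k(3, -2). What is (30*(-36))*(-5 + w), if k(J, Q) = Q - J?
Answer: 1080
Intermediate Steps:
w = 4 (w = -1 - (-2 - 1*3) = -1 - (-2 - 3) = -1 - 1*(-5) = -1 + 5 = 4)
(30*(-36))*(-5 + w) = (30*(-36))*(-5 + 4) = -1080*(-1) = 1080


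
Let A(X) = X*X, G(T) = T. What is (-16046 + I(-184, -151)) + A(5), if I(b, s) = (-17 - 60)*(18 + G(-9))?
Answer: -16714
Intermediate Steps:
I(b, s) = -693 (I(b, s) = (-17 - 60)*(18 - 9) = -77*9 = -693)
A(X) = X**2
(-16046 + I(-184, -151)) + A(5) = (-16046 - 693) + 5**2 = -16739 + 25 = -16714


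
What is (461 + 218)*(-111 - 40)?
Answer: -102529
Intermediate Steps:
(461 + 218)*(-111 - 40) = 679*(-151) = -102529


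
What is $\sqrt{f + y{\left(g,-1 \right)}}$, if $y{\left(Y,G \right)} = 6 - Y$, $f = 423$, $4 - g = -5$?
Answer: $2 \sqrt{105} \approx 20.494$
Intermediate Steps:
$g = 9$ ($g = 4 - -5 = 4 + 5 = 9$)
$\sqrt{f + y{\left(g,-1 \right)}} = \sqrt{423 + \left(6 - 9\right)} = \sqrt{423 - 3} = \sqrt{420} = 2 \sqrt{105}$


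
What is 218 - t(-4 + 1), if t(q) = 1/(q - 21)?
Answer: 5233/24 ≈ 218.04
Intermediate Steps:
t(q) = 1/(-21 + q)
218 - t(-4 + 1) = 218 - 1/(-21 + (-4 + 1)) = 218 - 1/(-21 - 3) = 218 - 1/(-24) = 218 - 1*(-1/24) = 218 + 1/24 = 5233/24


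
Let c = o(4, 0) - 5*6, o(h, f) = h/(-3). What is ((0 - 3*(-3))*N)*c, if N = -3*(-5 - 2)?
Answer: -5922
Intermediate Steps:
o(h, f) = -h/3 (o(h, f) = h*(-1/3) = -h/3)
N = 21 (N = -3*(-7) = 21)
c = -94/3 (c = -1/3*4 - 5*6 = -4/3 - 30 = -94/3 ≈ -31.333)
((0 - 3*(-3))*N)*c = ((0 - 3*(-3))*21)*(-94/3) = ((0 + 9)*21)*(-94/3) = (9*21)*(-94/3) = 189*(-94/3) = -5922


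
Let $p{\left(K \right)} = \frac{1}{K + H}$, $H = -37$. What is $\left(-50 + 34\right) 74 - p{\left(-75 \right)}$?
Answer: $- \frac{132607}{112} \approx -1184.0$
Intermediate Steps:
$p{\left(K \right)} = \frac{1}{-37 + K}$ ($p{\left(K \right)} = \frac{1}{K - 37} = \frac{1}{-37 + K}$)
$\left(-50 + 34\right) 74 - p{\left(-75 \right)} = \left(-50 + 34\right) 74 - \frac{1}{-37 - 75} = \left(-16\right) 74 - \frac{1}{-112} = -1184 - - \frac{1}{112} = -1184 + \frac{1}{112} = - \frac{132607}{112}$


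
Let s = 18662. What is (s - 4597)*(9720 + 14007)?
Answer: 333720255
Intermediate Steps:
(s - 4597)*(9720 + 14007) = (18662 - 4597)*(9720 + 14007) = 14065*23727 = 333720255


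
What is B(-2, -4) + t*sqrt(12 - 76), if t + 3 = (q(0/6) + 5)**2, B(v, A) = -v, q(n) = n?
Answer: 2 + 176*I ≈ 2.0 + 176.0*I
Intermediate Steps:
t = 22 (t = -3 + (0/6 + 5)**2 = -3 + (0*(1/6) + 5)**2 = -3 + (0 + 5)**2 = -3 + 5**2 = -3 + 25 = 22)
B(-2, -4) + t*sqrt(12 - 76) = -1*(-2) + 22*sqrt(12 - 76) = 2 + 22*sqrt(-64) = 2 + 22*(8*I) = 2 + 176*I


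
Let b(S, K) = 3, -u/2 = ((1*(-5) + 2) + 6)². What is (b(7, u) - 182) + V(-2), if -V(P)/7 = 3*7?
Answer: -326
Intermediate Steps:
u = -18 (u = -2*((1*(-5) + 2) + 6)² = -2*((-5 + 2) + 6)² = -2*(-3 + 6)² = -2*3² = -2*9 = -18)
V(P) = -147 (V(P) = -21*7 = -7*21 = -147)
(b(7, u) - 182) + V(-2) = (3 - 182) - 147 = -179 - 147 = -326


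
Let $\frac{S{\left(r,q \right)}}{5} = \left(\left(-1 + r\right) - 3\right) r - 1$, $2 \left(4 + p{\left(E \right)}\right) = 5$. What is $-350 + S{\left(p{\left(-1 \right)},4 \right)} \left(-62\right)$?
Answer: $- \frac{5195}{2} \approx -2597.5$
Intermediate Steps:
$p{\left(E \right)} = - \frac{3}{2}$ ($p{\left(E \right)} = -4 + \frac{1}{2} \cdot 5 = -4 + \frac{5}{2} = - \frac{3}{2}$)
$S{\left(r,q \right)} = -5 + 5 r \left(-4 + r\right)$ ($S{\left(r,q \right)} = 5 \left(\left(\left(-1 + r\right) - 3\right) r - 1\right) = 5 \left(\left(-4 + r\right) r - 1\right) = 5 \left(r \left(-4 + r\right) - 1\right) = 5 \left(-1 + r \left(-4 + r\right)\right) = -5 + 5 r \left(-4 + r\right)$)
$-350 + S{\left(p{\left(-1 \right)},4 \right)} \left(-62\right) = -350 + \left(-5 - -30 + 5 \left(- \frac{3}{2}\right)^{2}\right) \left(-62\right) = -350 + \left(-5 + 30 + 5 \cdot \frac{9}{4}\right) \left(-62\right) = -350 + \left(-5 + 30 + \frac{45}{4}\right) \left(-62\right) = -350 + \frac{145}{4} \left(-62\right) = -350 - \frac{4495}{2} = - \frac{5195}{2}$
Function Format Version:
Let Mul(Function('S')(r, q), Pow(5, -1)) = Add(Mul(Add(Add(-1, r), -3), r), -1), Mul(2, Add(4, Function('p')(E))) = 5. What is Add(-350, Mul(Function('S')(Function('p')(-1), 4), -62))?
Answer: Rational(-5195, 2) ≈ -2597.5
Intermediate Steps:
Function('p')(E) = Rational(-3, 2) (Function('p')(E) = Add(-4, Mul(Rational(1, 2), 5)) = Add(-4, Rational(5, 2)) = Rational(-3, 2))
Function('S')(r, q) = Add(-5, Mul(5, r, Add(-4, r))) (Function('S')(r, q) = Mul(5, Add(Mul(Add(Add(-1, r), -3), r), -1)) = Mul(5, Add(Mul(Add(-4, r), r), -1)) = Mul(5, Add(Mul(r, Add(-4, r)), -1)) = Mul(5, Add(-1, Mul(r, Add(-4, r)))) = Add(-5, Mul(5, r, Add(-4, r))))
Add(-350, Mul(Function('S')(Function('p')(-1), 4), -62)) = Add(-350, Mul(Add(-5, Mul(-20, Rational(-3, 2)), Mul(5, Pow(Rational(-3, 2), 2))), -62)) = Add(-350, Mul(Add(-5, 30, Mul(5, Rational(9, 4))), -62)) = Add(-350, Mul(Add(-5, 30, Rational(45, 4)), -62)) = Add(-350, Mul(Rational(145, 4), -62)) = Add(-350, Rational(-4495, 2)) = Rational(-5195, 2)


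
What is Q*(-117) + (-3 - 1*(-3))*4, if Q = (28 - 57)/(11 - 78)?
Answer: -3393/67 ≈ -50.642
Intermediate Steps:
Q = 29/67 (Q = -29/(-67) = -29*(-1/67) = 29/67 ≈ 0.43284)
Q*(-117) + (-3 - 1*(-3))*4 = (29/67)*(-117) + (-3 - 1*(-3))*4 = -3393/67 + (-3 + 3)*4 = -3393/67 + 0*4 = -3393/67 + 0 = -3393/67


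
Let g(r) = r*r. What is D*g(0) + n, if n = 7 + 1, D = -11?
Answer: 8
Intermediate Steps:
g(r) = r²
n = 8
D*g(0) + n = -11*0² + 8 = -11*0 + 8 = 0 + 8 = 8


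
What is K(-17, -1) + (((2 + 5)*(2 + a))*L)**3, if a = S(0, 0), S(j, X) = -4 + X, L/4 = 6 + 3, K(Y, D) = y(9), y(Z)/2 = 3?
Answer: -128024058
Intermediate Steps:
y(Z) = 6 (y(Z) = 2*3 = 6)
K(Y, D) = 6
L = 36 (L = 4*(6 + 3) = 4*9 = 36)
a = -4 (a = -4 + 0 = -4)
K(-17, -1) + (((2 + 5)*(2 + a))*L)**3 = 6 + (((2 + 5)*(2 - 4))*36)**3 = 6 + ((7*(-2))*36)**3 = 6 + (-14*36)**3 = 6 + (-504)**3 = 6 - 128024064 = -128024058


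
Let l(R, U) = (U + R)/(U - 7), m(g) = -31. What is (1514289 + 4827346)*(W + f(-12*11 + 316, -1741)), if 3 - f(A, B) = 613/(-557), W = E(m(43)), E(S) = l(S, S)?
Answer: 384702604005/10583 ≈ 3.6351e+7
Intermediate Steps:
l(R, U) = (R + U)/(-7 + U)
E(S) = 2*S/(-7 + S) (E(S) = (S + S)/(-7 + S) = (2*S)/(-7 + S) = 2*S/(-7 + S))
W = 31/19 (W = 2*(-31)/(-7 - 31) = 2*(-31)/(-38) = 2*(-31)*(-1/38) = 31/19 ≈ 1.6316)
f(A, B) = 2284/557 (f(A, B) = 3 - 613/(-557) = 3 - 613*(-1)/557 = 3 - 1*(-613/557) = 3 + 613/557 = 2284/557)
(1514289 + 4827346)*(W + f(-12*11 + 316, -1741)) = (1514289 + 4827346)*(31/19 + 2284/557) = 6341635*(60663/10583) = 384702604005/10583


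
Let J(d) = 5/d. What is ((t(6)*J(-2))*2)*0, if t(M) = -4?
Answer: 0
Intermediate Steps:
((t(6)*J(-2))*2)*0 = (-20/(-2)*2)*0 = (-20*(-1)/2*2)*0 = (-4*(-5/2)*2)*0 = (10*2)*0 = 20*0 = 0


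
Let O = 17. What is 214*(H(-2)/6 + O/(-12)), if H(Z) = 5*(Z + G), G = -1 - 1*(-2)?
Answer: -963/2 ≈ -481.50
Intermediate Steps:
G = 1 (G = -1 + 2 = 1)
H(Z) = 5 + 5*Z (H(Z) = 5*(Z + 1) = 5*(1 + Z) = 5 + 5*Z)
214*(H(-2)/6 + O/(-12)) = 214*((5 + 5*(-2))/6 + 17/(-12)) = 214*((5 - 10)*(⅙) + 17*(-1/12)) = 214*(-5*⅙ - 17/12) = 214*(-⅚ - 17/12) = 214*(-9/4) = -963/2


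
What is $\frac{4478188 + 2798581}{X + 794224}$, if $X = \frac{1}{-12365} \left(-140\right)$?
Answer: $\frac{17995449737}{1964115980} \approx 9.1621$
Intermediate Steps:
$X = \frac{28}{2473}$ ($X = \left(- \frac{1}{12365}\right) \left(-140\right) = \frac{28}{2473} \approx 0.011322$)
$\frac{4478188 + 2798581}{X + 794224} = \frac{4478188 + 2798581}{\frac{28}{2473} + 794224} = \frac{7276769}{\frac{1964115980}{2473}} = 7276769 \cdot \frac{2473}{1964115980} = \frac{17995449737}{1964115980}$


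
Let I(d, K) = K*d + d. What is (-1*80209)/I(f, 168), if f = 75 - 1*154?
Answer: 80209/13351 ≈ 6.0077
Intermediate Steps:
f = -79 (f = 75 - 154 = -79)
I(d, K) = d + K*d
(-1*80209)/I(f, 168) = (-1*80209)/((-79*(1 + 168))) = -80209/((-79*169)) = -80209/(-13351) = -80209*(-1/13351) = 80209/13351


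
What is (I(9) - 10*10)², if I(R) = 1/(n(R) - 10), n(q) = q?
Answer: 10201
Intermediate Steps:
I(R) = 1/(-10 + R) (I(R) = 1/(R - 10) = 1/(-10 + R))
(I(9) - 10*10)² = (1/(-10 + 9) - 10*10)² = (1/(-1) - 100)² = (-1 - 100)² = (-101)² = 10201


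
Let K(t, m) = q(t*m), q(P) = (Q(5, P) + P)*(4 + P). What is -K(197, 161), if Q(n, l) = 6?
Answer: -1006285283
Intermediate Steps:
q(P) = (4 + P)*(6 + P) (q(P) = (6 + P)*(4 + P) = (4 + P)*(6 + P))
K(t, m) = 24 + m²*t² + 10*m*t (K(t, m) = 24 + (t*m)² + 10*(t*m) = 24 + (m*t)² + 10*(m*t) = 24 + m²*t² + 10*m*t)
-K(197, 161) = -(24 + 161²*197² + 10*161*197) = -(24 + 25921*38809 + 317170) = -(24 + 1005968089 + 317170) = -1*1006285283 = -1006285283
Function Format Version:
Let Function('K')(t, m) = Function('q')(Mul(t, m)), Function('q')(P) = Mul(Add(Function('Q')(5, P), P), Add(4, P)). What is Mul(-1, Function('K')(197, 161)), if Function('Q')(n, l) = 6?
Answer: -1006285283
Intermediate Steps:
Function('q')(P) = Mul(Add(4, P), Add(6, P)) (Function('q')(P) = Mul(Add(6, P), Add(4, P)) = Mul(Add(4, P), Add(6, P)))
Function('K')(t, m) = Add(24, Mul(Pow(m, 2), Pow(t, 2)), Mul(10, m, t)) (Function('K')(t, m) = Add(24, Pow(Mul(t, m), 2), Mul(10, Mul(t, m))) = Add(24, Pow(Mul(m, t), 2), Mul(10, Mul(m, t))) = Add(24, Mul(Pow(m, 2), Pow(t, 2)), Mul(10, m, t)))
Mul(-1, Function('K')(197, 161)) = Mul(-1, Add(24, Mul(Pow(161, 2), Pow(197, 2)), Mul(10, 161, 197))) = Mul(-1, Add(24, Mul(25921, 38809), 317170)) = Mul(-1, Add(24, 1005968089, 317170)) = Mul(-1, 1006285283) = -1006285283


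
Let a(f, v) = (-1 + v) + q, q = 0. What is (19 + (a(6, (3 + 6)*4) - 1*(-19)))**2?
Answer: 5329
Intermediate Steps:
a(f, v) = -1 + v (a(f, v) = (-1 + v) + 0 = -1 + v)
(19 + (a(6, (3 + 6)*4) - 1*(-19)))**2 = (19 + ((-1 + (3 + 6)*4) - 1*(-19)))**2 = (19 + ((-1 + 9*4) + 19))**2 = (19 + ((-1 + 36) + 19))**2 = (19 + (35 + 19))**2 = (19 + 54)**2 = 73**2 = 5329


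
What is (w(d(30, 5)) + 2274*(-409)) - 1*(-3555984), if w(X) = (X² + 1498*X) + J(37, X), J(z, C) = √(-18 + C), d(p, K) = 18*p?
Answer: 3726438 + 3*√58 ≈ 3.7265e+6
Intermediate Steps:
w(X) = X² + √(-18 + X) + 1498*X (w(X) = (X² + 1498*X) + √(-18 + X) = X² + √(-18 + X) + 1498*X)
(w(d(30, 5)) + 2274*(-409)) - 1*(-3555984) = (((18*30)² + √(-18 + 18*30) + 1498*(18*30)) + 2274*(-409)) - 1*(-3555984) = ((540² + √(-18 + 540) + 1498*540) - 930066) + 3555984 = ((291600 + √522 + 808920) - 930066) + 3555984 = ((291600 + 3*√58 + 808920) - 930066) + 3555984 = ((1100520 + 3*√58) - 930066) + 3555984 = (170454 + 3*√58) + 3555984 = 3726438 + 3*√58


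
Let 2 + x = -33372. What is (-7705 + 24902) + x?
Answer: -16177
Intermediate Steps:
x = -33374 (x = -2 - 33372 = -33374)
(-7705 + 24902) + x = (-7705 + 24902) - 33374 = 17197 - 33374 = -16177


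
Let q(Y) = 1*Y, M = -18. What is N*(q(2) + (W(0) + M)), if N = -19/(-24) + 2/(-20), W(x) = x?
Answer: -166/15 ≈ -11.067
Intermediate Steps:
q(Y) = Y
N = 83/120 (N = -19*(-1/24) + 2*(-1/20) = 19/24 - ⅒ = 83/120 ≈ 0.69167)
N*(q(2) + (W(0) + M)) = 83*(2 + (0 - 18))/120 = 83*(2 - 18)/120 = (83/120)*(-16) = -166/15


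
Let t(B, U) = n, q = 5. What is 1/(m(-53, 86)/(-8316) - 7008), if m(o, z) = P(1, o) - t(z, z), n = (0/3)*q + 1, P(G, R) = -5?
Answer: -1386/9713087 ≈ -0.00014269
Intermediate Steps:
n = 1 (n = (0/3)*5 + 1 = (0*(1/3))*5 + 1 = 0*5 + 1 = 0 + 1 = 1)
t(B, U) = 1
m(o, z) = -6 (m(o, z) = -5 - 1*1 = -5 - 1 = -6)
1/(m(-53, 86)/(-8316) - 7008) = 1/(-6/(-8316) - 7008) = 1/(-6*(-1/8316) - 7008) = 1/(1/1386 - 7008) = 1/(-9713087/1386) = -1386/9713087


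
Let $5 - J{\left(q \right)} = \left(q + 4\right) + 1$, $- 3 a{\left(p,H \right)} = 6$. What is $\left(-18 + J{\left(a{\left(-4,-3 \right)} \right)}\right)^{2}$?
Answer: $256$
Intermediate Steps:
$a{\left(p,H \right)} = -2$ ($a{\left(p,H \right)} = \left(- \frac{1}{3}\right) 6 = -2$)
$J{\left(q \right)} = - q$ ($J{\left(q \right)} = 5 - \left(\left(q + 4\right) + 1\right) = 5 - \left(\left(4 + q\right) + 1\right) = 5 - \left(5 + q\right) = - q$)
$\left(-18 + J{\left(a{\left(-4,-3 \right)} \right)}\right)^{2} = \left(-18 - -2\right)^{2} = \left(-18 + 2\right)^{2} = \left(-16\right)^{2} = 256$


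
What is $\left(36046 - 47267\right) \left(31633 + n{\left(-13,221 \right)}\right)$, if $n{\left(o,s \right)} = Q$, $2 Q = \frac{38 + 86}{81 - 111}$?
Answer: $- \frac{5323960544}{15} \approx -3.5493 \cdot 10^{8}$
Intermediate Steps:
$Q = - \frac{31}{15}$ ($Q = \frac{\left(38 + 86\right) \frac{1}{81 - 111}}{2} = \frac{124 \frac{1}{-30}}{2} = \frac{124 \left(- \frac{1}{30}\right)}{2} = \frac{1}{2} \left(- \frac{62}{15}\right) = - \frac{31}{15} \approx -2.0667$)
$n{\left(o,s \right)} = - \frac{31}{15}$
$\left(36046 - 47267\right) \left(31633 + n{\left(-13,221 \right)}\right) = \left(36046 - 47267\right) \left(31633 - \frac{31}{15}\right) = \left(-11221\right) \frac{474464}{15} = - \frac{5323960544}{15}$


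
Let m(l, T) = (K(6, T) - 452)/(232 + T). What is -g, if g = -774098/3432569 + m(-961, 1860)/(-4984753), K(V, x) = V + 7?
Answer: 8072372382847257/35795184033996044 ≈ 0.22552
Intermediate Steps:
K(V, x) = 7 + V
m(l, T) = -439/(232 + T) (m(l, T) = ((7 + 6) - 452)/(232 + T) = (13 - 452)/(232 + T) = -439/(232 + T))
g = -8072372382847257/35795184033996044 (g = -774098/3432569 - 439/(232 + 1860)/(-4984753) = -774098*1/3432569 - 439/2092*(-1/4984753) = -774098/3432569 - 439*1/2092*(-1/4984753) = -774098/3432569 - 439/2092*(-1/4984753) = -774098/3432569 + 439/10428103276 = -8072372382847257/35795184033996044 ≈ -0.22552)
-g = -1*(-8072372382847257/35795184033996044) = 8072372382847257/35795184033996044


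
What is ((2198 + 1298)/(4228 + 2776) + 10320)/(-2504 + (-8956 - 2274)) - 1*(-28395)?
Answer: 341415766618/12024117 ≈ 28394.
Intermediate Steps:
((2198 + 1298)/(4228 + 2776) + 10320)/(-2504 + (-8956 - 2274)) - 1*(-28395) = (3496/7004 + 10320)/(-2504 - 11230) + 28395 = (3496*(1/7004) + 10320)/(-13734) + 28395 = (874/1751 + 10320)*(-1/13734) + 28395 = (18071194/1751)*(-1/13734) + 28395 = -9035597/12024117 + 28395 = 341415766618/12024117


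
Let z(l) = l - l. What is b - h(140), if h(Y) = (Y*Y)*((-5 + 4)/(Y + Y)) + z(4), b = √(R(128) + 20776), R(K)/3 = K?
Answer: 70 + 46*√10 ≈ 215.46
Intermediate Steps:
R(K) = 3*K
z(l) = 0
b = 46*√10 (b = √(3*128 + 20776) = √(384 + 20776) = √21160 = 46*√10 ≈ 145.46)
h(Y) = -Y/2 (h(Y) = (Y*Y)*((-5 + 4)/(Y + Y)) + 0 = Y²*(-1/(2*Y)) + 0 = -Y/2 + 0 = -Y/2)
b - h(140) = 46*√10 - (-1)*140/2 = 46*√10 - 1*(-70) = 46*√10 + 70 = 70 + 46*√10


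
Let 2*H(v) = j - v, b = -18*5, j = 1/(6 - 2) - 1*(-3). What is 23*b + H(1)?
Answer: -16551/8 ≈ -2068.9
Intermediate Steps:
j = 13/4 (j = 1/4 + 3 = 13/4 ≈ 3.2500)
b = -90
H(v) = 13/8 - v/2 (H(v) = (13/4 - v)/2 = 13/8 - v/2)
23*b + H(1) = 23*(-90) + (13/8 - 1/2*1) = -2070 + (13/8 - 1/2) = -2070 + 9/8 = -16551/8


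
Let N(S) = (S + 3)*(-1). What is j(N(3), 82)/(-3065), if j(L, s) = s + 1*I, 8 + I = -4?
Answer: -14/613 ≈ -0.022839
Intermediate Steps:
I = -12 (I = -8 - 4 = -12)
N(S) = -3 - S (N(S) = (3 + S)*(-1) = -3 - S)
j(L, s) = -12 + s (j(L, s) = s + 1*(-12) = s - 12 = -12 + s)
j(N(3), 82)/(-3065) = (-12 + 82)/(-3065) = 70*(-1/3065) = -14/613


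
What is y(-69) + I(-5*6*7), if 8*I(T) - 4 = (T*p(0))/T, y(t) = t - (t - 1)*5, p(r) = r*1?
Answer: 563/2 ≈ 281.50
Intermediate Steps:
p(r) = r
y(t) = 5 - 4*t (y(t) = t - (-1 + t)*5 = t - (-5 + 5*t) = t + (5 - 5*t) = 5 - 4*t)
I(T) = 1/2 (I(T) = 1/2 + ((T*0)/T)/8 = 1/2 + (0/T)/8 = 1/2 + (1/8)*0 = 1/2 + 0 = 1/2)
y(-69) + I(-5*6*7) = (5 - 4*(-69)) + 1/2 = (5 + 276) + 1/2 = 281 + 1/2 = 563/2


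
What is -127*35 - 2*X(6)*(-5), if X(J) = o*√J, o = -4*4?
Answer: -4445 - 160*√6 ≈ -4836.9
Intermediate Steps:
o = -16
X(J) = -16*√J
-127*35 - 2*X(6)*(-5) = -127*35 - (-32)*√6*(-5) = -4445 + (32*√6)*(-5) = -4445 - 160*√6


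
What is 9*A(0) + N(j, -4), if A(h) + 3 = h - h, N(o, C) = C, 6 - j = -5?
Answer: -31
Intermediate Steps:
j = 11 (j = 6 - 1*(-5) = 6 + 5 = 11)
A(h) = -3 (A(h) = -3 + (h - h) = -3 + 0 = -3)
9*A(0) + N(j, -4) = 9*(-3) - 4 = -27 - 4 = -31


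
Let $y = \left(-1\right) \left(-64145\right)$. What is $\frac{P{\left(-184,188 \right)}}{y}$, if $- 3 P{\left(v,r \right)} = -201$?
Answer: $\frac{67}{64145} \approx 0.0010445$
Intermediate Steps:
$P{\left(v,r \right)} = 67$ ($P{\left(v,r \right)} = \left(- \frac{1}{3}\right) \left(-201\right) = 67$)
$y = 64145$
$\frac{P{\left(-184,188 \right)}}{y} = \frac{67}{64145}$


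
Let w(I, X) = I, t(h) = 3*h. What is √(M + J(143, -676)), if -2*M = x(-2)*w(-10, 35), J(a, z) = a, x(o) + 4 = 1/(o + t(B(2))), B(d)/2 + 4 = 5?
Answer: √497/2 ≈ 11.147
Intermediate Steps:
B(d) = 2 (B(d) = -8 + 2*5 = -8 + 10 = 2)
x(o) = -4 + 1/(6 + o) (x(o) = -4 + 1/(o + 3*2) = -4 + 1/(o + 6) = -4 + 1/(6 + o))
M = -75/4 (M = -(-23 - 4*(-2))/(6 - 2)*(-10)/2 = -(-23 + 8)/4*(-10)/2 = -(¼)*(-15)*(-10)/2 = -(-15)*(-10)/8 = -½*75/2 = -75/4 ≈ -18.750)
√(M + J(143, -676)) = √(-75/4 + 143) = √(497/4) = √497/2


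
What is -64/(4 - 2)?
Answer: -32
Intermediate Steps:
-64/(4 - 2) = -64/2 = -64*1/2 = -32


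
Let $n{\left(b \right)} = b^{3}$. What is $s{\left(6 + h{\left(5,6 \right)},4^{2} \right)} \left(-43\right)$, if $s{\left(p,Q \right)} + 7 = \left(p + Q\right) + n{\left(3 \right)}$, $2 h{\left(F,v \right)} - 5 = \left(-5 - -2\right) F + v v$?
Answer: $-2365$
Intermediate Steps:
$h{\left(F,v \right)} = \frac{5}{2} + \frac{v^{2}}{2} - \frac{3 F}{2}$ ($h{\left(F,v \right)} = \frac{5}{2} + \frac{\left(-5 - -2\right) F + v v}{2} = \frac{5}{2} + \frac{\left(-5 + 2\right) F + v^{2}}{2} = \frac{5}{2} + \frac{- 3 F + v^{2}}{2} = \frac{5}{2} + \frac{v^{2} - 3 F}{2} = \frac{5}{2} - \left(- \frac{v^{2}}{2} + \frac{3 F}{2}\right) = \frac{5}{2} + \frac{v^{2}}{2} - \frac{3 F}{2}$)
$s{\left(p,Q \right)} = 20 + Q + p$ ($s{\left(p,Q \right)} = -7 + \left(\left(p + Q\right) + 3^{3}\right) = -7 + \left(\left(Q + p\right) + 27\right) = -7 + \left(27 + Q + p\right) = 20 + Q + p$)
$s{\left(6 + h{\left(5,6 \right)},4^{2} \right)} \left(-43\right) = \left(20 + 4^{2} + \left(6 + \left(\frac{5}{2} + \frac{6^{2}}{2} - \frac{15}{2}\right)\right)\right) \left(-43\right) = \left(20 + 16 + \left(6 + \left(\frac{5}{2} + \frac{1}{2} \cdot 36 - \frac{15}{2}\right)\right)\right) \left(-43\right) = \left(20 + 16 + \left(6 + \left(\frac{5}{2} + 18 - \frac{15}{2}\right)\right)\right) \left(-43\right) = \left(20 + 16 + \left(6 + 13\right)\right) \left(-43\right) = \left(20 + 16 + 19\right) \left(-43\right) = 55 \left(-43\right) = -2365$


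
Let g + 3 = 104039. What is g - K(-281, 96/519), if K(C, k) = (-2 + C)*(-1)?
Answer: 103753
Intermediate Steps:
K(C, k) = 2 - C
g = 104036 (g = -3 + 104039 = 104036)
g - K(-281, 96/519) = 104036 - (2 - 1*(-281)) = 104036 - (2 + 281) = 104036 - 1*283 = 104036 - 283 = 103753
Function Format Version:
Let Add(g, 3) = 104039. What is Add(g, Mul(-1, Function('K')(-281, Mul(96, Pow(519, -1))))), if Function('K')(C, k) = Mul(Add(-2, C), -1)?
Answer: 103753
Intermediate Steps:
Function('K')(C, k) = Add(2, Mul(-1, C))
g = 104036 (g = Add(-3, 104039) = 104036)
Add(g, Mul(-1, Function('K')(-281, Mul(96, Pow(519, -1))))) = Add(104036, Mul(-1, Add(2, Mul(-1, -281)))) = Add(104036, Mul(-1, Add(2, 281))) = Add(104036, Mul(-1, 283)) = Add(104036, -283) = 103753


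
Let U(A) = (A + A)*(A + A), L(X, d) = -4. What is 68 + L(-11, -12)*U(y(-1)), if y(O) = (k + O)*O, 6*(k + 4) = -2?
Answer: -3484/9 ≈ -387.11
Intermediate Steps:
k = -13/3 (k = -4 + (⅙)*(-2) = -4 - ⅓ = -13/3 ≈ -4.3333)
y(O) = O*(-13/3 + O) (y(O) = (-13/3 + O)*O = O*(-13/3 + O))
U(A) = 4*A² (U(A) = (2*A)*(2*A) = 4*A²)
68 + L(-11, -12)*U(y(-1)) = 68 - 16*((⅓)*(-1)*(-13 + 3*(-1)))² = 68 - 16*((⅓)*(-1)*(-13 - 3))² = 68 - 16*((⅓)*(-1)*(-16))² = 68 - 16*(16/3)² = 68 - 16*256/9 = 68 - 4*1024/9 = 68 - 4096/9 = -3484/9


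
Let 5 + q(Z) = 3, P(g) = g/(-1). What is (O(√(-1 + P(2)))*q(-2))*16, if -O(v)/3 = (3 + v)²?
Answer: 576 + 576*I*√3 ≈ 576.0 + 997.66*I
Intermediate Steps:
P(g) = -g (P(g) = g*(-1) = -g)
q(Z) = -2 (q(Z) = -5 + 3 = -2)
O(v) = -3*(3 + v)²
(O(√(-1 + P(2)))*q(-2))*16 = (-3*(3 + √(-1 - 1*2))²*(-2))*16 = (-3*(3 + √(-1 - 2))²*(-2))*16 = (-3*(3 + √(-3))²*(-2))*16 = (-3*(3 + I*√3)²*(-2))*16 = (6*(3 + I*√3)²)*16 = 96*(3 + I*√3)²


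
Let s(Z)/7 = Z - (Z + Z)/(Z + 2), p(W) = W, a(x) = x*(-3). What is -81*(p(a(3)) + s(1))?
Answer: 540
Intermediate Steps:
a(x) = -3*x
s(Z) = 7*Z - 14*Z/(2 + Z) (s(Z) = 7*(Z - (Z + Z)/(Z + 2)) = 7*(Z - 2*Z/(2 + Z)) = 7*Z - 14*Z/(2 + Z))
-81*(p(a(3)) + s(1)) = -81*(-3*3 + 7*1²/(2 + 1)) = -81*(-9 + 7*1/3) = -81*(-9 + 7*1*(⅓)) = -81*(-9 + 7/3) = -81*(-20/3) = 540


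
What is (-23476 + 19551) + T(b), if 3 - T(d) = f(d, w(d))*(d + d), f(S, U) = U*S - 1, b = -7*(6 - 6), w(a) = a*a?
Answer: -3922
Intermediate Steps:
w(a) = a²
b = 0 (b = -7*0 = 0)
f(S, U) = -1 + S*U (f(S, U) = S*U - 1 = -1 + S*U)
T(d) = 3 - 2*d*(-1 + d³) (T(d) = 3 - (-1 + d*d²)*(d + d) = 3 - (-1 + d³)*2*d = 3 - 2*d*(-1 + d³))
(-23476 + 19551) + T(b) = (-23476 + 19551) + (3 - 2*0*(-1 + 0³)) = -3925 + (3 - 2*0*(-1 + 0)) = -3925 + (3 - 2*0*(-1)) = -3925 + (3 + 0) = -3925 + 3 = -3922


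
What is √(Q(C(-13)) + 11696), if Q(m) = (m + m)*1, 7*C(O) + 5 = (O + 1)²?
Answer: 5*√23002/7 ≈ 108.33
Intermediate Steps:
C(O) = -5/7 + (1 + O)²/7 (C(O) = -5/7 + (O + 1)²/7 = -5/7 + (1 + O)²/7)
Q(m) = 2*m (Q(m) = (2*m)*1 = 2*m)
√(Q(C(-13)) + 11696) = √(2*(-5/7 + (1 - 13)²/7) + 11696) = √(2*(-5/7 + (⅐)*(-12)²) + 11696) = √(2*(-5/7 + (⅐)*144) + 11696) = √(2*(-5/7 + 144/7) + 11696) = √(2*(139/7) + 11696) = √(278/7 + 11696) = √(82150/7) = 5*√23002/7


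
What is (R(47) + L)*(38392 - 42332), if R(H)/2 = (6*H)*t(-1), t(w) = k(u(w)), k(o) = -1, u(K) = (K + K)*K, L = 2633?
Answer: -8151860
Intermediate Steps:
u(K) = 2*K² (u(K) = (2*K)*K = 2*K²)
t(w) = -1
R(H) = -12*H (R(H) = 2*((6*H)*(-1)) = 2*(-6*H) = -12*H)
(R(47) + L)*(38392 - 42332) = (-12*47 + 2633)*(38392 - 42332) = (-564 + 2633)*(-3940) = 2069*(-3940) = -8151860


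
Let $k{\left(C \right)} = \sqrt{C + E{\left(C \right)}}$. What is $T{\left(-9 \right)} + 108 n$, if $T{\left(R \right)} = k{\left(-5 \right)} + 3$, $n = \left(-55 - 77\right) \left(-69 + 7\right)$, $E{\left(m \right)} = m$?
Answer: $883875 + i \sqrt{10} \approx 8.8388 \cdot 10^{5} + 3.1623 i$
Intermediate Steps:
$n = 8184$ ($n = \left(-132\right) \left(-62\right) = 8184$)
$k{\left(C \right)} = \sqrt{2} \sqrt{C}$ ($k{\left(C \right)} = \sqrt{C + C} = \sqrt{2 C} = \sqrt{2} \sqrt{C}$)
$T{\left(R \right)} = 3 + i \sqrt{10}$ ($T{\left(R \right)} = \sqrt{2} \sqrt{-5} + 3 = \sqrt{2} i \sqrt{5} + 3 = i \sqrt{10} + 3 = 3 + i \sqrt{10}$)
$T{\left(-9 \right)} + 108 n = \left(3 + i \sqrt{10}\right) + 108 \cdot 8184 = \left(3 + i \sqrt{10}\right) + 883872 = 883875 + i \sqrt{10}$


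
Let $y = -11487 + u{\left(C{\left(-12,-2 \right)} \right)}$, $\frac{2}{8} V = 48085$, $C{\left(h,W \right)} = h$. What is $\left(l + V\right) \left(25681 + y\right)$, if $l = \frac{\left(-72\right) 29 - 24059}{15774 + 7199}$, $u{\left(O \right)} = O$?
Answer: $\frac{62664594744486}{22973} \approx 2.7277 \cdot 10^{9}$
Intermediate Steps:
$V = 192340$ ($V = 4 \cdot 48085 = 192340$)
$y = -11499$ ($y = -11487 - 12 = -11499$)
$l = - \frac{26147}{22973}$ ($l = \frac{-2088 - 24059}{22973} = \left(-26147\right) \frac{1}{22973} = - \frac{26147}{22973} \approx -1.1382$)
$\left(l + V\right) \left(25681 + y\right) = \left(- \frac{26147}{22973} + 192340\right) \left(25681 - 11499\right) = \frac{4418600673}{22973} \cdot 14182 = \frac{62664594744486}{22973}$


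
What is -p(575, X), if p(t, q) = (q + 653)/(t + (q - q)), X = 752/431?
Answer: -56439/49565 ≈ -1.1387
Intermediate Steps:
X = 752/431 (X = 752*(1/431) = 752/431 ≈ 1.7448)
p(t, q) = (653 + q)/t (p(t, q) = (653 + q)/(t + 0) = (653 + q)/t)
-p(575, X) = -(653 + 752/431)/575 = -282195/(575*431) = -1*56439/49565 = -56439/49565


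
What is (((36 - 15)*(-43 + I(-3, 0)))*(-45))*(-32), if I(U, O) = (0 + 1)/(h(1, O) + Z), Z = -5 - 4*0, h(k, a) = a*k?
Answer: -1306368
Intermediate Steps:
Z = -5 (Z = -5 + 0 = -5)
I(U, O) = 1/(-5 + O) (I(U, O) = (0 + 1)/(O*1 - 5) = 1/(O - 5) = 1/(-5 + O))
(((36 - 15)*(-43 + I(-3, 0)))*(-45))*(-32) = (((36 - 15)*(-43 + 1/(-5 + 0)))*(-45))*(-32) = ((21*(-43 + 1/(-5)))*(-45))*(-32) = ((21*(-43 - 1/5))*(-45))*(-32) = ((21*(-216/5))*(-45))*(-32) = -4536/5*(-45)*(-32) = 40824*(-32) = -1306368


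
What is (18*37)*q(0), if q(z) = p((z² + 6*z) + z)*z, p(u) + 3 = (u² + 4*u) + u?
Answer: 0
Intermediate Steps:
p(u) = -3 + u² + 5*u (p(u) = -3 + ((u² + 4*u) + u) = -3 + (u² + 5*u) = -3 + u² + 5*u)
q(z) = z*(-3 + (z² + 7*z)² + 5*z² + 35*z) (q(z) = (-3 + ((z² + 6*z) + z)² + 5*((z² + 6*z) + z))*z = (-3 + (z² + 7*z)² + 5*(z² + 7*z))*z = (-3 + (z² + 7*z)² + (5*z² + 35*z))*z = (-3 + (z² + 7*z)² + 5*z² + 35*z)*z = z*(-3 + (z² + 7*z)² + 5*z² + 35*z))
(18*37)*q(0) = (18*37)*(0*(-3 + 0²*(7 + 0)² + 5*0*(7 + 0))) = 666*(0*(-3 + 0*7² + 5*0*7)) = 666*(0*(-3 + 0*49 + 0)) = 666*(0*(-3 + 0 + 0)) = 666*(0*(-3)) = 666*0 = 0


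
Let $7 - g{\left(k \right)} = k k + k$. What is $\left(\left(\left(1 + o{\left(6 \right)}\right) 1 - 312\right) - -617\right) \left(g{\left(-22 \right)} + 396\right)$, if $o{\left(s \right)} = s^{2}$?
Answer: $-20178$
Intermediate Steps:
$g{\left(k \right)} = 7 - k - k^{2}$ ($g{\left(k \right)} = 7 - \left(k k + k\right) = 7 - \left(k^{2} + k\right) = 7 - \left(k + k^{2}\right) = 7 - k - k^{2}$)
$\left(\left(\left(1 + o{\left(6 \right)}\right) 1 - 312\right) - -617\right) \left(g{\left(-22 \right)} + 396\right) = \left(\left(\left(1 + 6^{2}\right) 1 - 312\right) - -617\right) \left(\left(7 - -22 - \left(-22\right)^{2}\right) + 396\right) = \left(\left(\left(1 + 36\right) 1 - 312\right) + 617\right) \left(\left(7 + 22 - 484\right) + 396\right) = \left(\left(37 \cdot 1 - 312\right) + 617\right) \left(\left(7 + 22 - 484\right) + 396\right) = \left(\left(37 - 312\right) + 617\right) \left(-455 + 396\right) = \left(-275 + 617\right) \left(-59\right) = 342 \left(-59\right) = -20178$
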